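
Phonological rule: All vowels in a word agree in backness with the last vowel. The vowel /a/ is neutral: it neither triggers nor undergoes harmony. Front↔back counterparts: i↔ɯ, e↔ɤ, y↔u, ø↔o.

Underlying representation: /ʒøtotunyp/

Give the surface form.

[ʒøtøtynyp]

/o/ harmonizes with /y/ ([-back]) → [ø]
/u/ harmonizes with /y/ ([-back]) → [y]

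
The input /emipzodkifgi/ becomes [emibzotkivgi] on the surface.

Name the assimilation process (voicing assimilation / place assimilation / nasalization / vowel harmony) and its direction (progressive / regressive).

/p/→[b] /d/→[t] /f/→[v].
Each target copies a feature from the following segment, so the direction is regressive.

voicing assimilation, regressive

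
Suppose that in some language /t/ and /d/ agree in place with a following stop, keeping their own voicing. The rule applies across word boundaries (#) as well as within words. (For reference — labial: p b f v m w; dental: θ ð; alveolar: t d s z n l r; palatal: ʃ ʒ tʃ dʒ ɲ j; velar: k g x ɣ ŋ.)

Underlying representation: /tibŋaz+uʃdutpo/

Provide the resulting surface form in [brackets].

[tibŋaz+uʃduppo]

/t/ before /p/ (labial) → [p]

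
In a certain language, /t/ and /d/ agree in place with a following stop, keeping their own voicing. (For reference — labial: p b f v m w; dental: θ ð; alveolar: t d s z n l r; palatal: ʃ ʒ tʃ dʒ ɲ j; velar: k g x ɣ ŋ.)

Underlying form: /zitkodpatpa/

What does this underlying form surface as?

[zikkobpappa]

/t/ before /k/ (velar) → [k]
/d/ before /p/ (labial) → [b]
/t/ before /p/ (labial) → [p]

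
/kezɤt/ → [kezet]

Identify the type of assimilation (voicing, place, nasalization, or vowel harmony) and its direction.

vowel harmony, progressive

/ɤ/→[e].
Vowels agree with the first vowel, so the harmony is progressive.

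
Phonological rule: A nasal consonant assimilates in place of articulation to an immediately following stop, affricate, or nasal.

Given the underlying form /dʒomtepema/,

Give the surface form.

[dʒontepema]

/m/ before /t/ (alveolar) → [n]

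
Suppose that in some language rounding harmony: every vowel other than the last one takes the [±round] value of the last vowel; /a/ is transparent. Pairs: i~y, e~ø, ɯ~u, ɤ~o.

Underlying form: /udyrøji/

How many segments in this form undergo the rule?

3

/u/ harmonizes with /i/ ([-round]) → [ɯ]
/y/ harmonizes with /i/ ([-round]) → [i]
/ø/ harmonizes with /i/ ([-round]) → [e]
3 segments change.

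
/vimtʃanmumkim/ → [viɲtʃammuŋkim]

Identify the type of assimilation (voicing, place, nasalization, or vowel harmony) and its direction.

place assimilation, regressive

/m/→[ɲ] /n/→[m] /m/→[ŋ].
Each target copies a feature from the following segment, so the direction is regressive.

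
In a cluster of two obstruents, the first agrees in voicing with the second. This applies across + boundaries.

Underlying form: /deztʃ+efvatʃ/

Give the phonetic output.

[destʃ+evvatʃ]

/z/ before /tʃ/ (voiceless) → [s]
/f/ before /v/ (voiced) → [v]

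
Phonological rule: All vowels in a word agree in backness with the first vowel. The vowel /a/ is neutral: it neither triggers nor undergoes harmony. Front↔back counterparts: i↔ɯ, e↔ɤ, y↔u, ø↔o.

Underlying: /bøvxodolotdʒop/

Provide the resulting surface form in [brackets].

/o/ harmonizes with /ø/ ([-back]) → [ø]
/o/ harmonizes with /ø/ ([-back]) → [ø]
/o/ harmonizes with /ø/ ([-back]) → [ø]
/o/ harmonizes with /ø/ ([-back]) → [ø]

[bøvxødøløtdʒøp]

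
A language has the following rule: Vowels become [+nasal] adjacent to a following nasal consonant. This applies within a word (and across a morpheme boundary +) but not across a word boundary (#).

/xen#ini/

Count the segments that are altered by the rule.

/e/ before nasal /n/ → [ẽ]
/i/ before nasal /n/ → [ĩ]
2 segments change.

2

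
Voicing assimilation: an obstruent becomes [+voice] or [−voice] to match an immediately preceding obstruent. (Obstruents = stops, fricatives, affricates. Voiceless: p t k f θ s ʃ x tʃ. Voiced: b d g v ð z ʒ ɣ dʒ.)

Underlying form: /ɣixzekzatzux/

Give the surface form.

/z/ after /x/ (voiceless) → [s]
/z/ after /k/ (voiceless) → [s]
/z/ after /t/ (voiceless) → [s]

[ɣixseksatsux]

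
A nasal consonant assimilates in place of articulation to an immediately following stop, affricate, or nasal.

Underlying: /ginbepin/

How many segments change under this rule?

1

/n/ before /b/ (labial) → [m]
1 segment changes.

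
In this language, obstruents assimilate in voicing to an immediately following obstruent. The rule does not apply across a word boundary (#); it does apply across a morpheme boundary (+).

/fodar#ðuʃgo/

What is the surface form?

[fodar#ðuʒgo]

/ʃ/ before /g/ (voiced) → [ʒ]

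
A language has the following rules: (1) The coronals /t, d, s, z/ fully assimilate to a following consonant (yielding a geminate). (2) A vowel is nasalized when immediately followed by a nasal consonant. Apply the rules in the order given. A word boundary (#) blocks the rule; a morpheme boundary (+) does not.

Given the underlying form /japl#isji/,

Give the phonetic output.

[japl#ijji]

Rule 1: /s/ before /j/ → [j] (total assimilation)
After rule 1: japl#ijji
Rule 2: no segment meets the rule's conditions; no change.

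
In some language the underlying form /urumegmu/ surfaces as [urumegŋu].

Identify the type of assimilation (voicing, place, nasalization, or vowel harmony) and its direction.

/m/→[ŋ].
Each target copies a feature from the preceding segment, so the direction is progressive.

place assimilation, progressive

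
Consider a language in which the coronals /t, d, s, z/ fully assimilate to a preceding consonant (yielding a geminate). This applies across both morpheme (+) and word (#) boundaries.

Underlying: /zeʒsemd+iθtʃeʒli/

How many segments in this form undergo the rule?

2

/s/ after /ʒ/ → [ʒ] (total assimilation)
/d/ after /m/ → [m] (total assimilation)
2 segments change.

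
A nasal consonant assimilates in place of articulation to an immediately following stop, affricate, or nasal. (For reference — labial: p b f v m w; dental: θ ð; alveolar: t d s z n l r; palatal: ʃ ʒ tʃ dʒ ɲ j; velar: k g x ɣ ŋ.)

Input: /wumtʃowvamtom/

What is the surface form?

/m/ before /tʃ/ (palatal) → [ɲ]
/m/ before /t/ (alveolar) → [n]

[wuɲtʃowvantom]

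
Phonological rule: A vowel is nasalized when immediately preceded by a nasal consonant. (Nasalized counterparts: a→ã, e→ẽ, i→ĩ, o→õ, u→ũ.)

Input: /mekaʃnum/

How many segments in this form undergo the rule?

/e/ after nasal /m/ → [ẽ]
/u/ after nasal /n/ → [ũ]
2 segments change.

2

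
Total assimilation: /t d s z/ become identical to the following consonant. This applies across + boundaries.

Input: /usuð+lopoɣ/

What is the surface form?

no segment meets the rule's conditions; no change.

[usuð+lopoɣ]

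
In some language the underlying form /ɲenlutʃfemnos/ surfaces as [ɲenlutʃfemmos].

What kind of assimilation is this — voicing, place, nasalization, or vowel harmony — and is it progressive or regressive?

/n/→[m].
Each target copies a feature from the preceding segment, so the direction is progressive.

place assimilation, progressive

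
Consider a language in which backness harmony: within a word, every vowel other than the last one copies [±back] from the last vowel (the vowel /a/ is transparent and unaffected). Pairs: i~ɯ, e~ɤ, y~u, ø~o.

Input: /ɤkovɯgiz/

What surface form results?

[ekøvigiz]

/ɤ/ harmonizes with /i/ ([-back]) → [e]
/o/ harmonizes with /i/ ([-back]) → [ø]
/ɯ/ harmonizes with /i/ ([-back]) → [i]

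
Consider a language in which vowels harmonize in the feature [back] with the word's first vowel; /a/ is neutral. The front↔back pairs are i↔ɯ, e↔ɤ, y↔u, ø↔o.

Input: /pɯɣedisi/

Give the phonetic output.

/e/ harmonizes with /ɯ/ ([+back]) → [ɤ]
/i/ harmonizes with /ɯ/ ([+back]) → [ɯ]
/i/ harmonizes with /ɯ/ ([+back]) → [ɯ]

[pɯɣɤdɯsɯ]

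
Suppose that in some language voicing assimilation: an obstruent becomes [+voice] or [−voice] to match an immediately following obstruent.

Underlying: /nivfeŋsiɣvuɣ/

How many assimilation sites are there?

/v/ before /f/ (voiceless) → [f]
1 segment changes.

1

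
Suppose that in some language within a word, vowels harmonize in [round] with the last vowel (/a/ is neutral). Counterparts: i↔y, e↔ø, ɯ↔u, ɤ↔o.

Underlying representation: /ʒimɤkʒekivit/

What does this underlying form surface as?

no segment meets the rule's conditions; no change.

[ʒimɤkʒekivit]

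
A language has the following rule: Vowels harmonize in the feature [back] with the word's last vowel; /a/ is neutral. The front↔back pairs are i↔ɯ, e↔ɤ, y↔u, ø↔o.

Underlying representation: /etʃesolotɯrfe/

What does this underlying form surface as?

[etʃesøløtirfe]

/o/ harmonizes with /e/ ([-back]) → [ø]
/o/ harmonizes with /e/ ([-back]) → [ø]
/ɯ/ harmonizes with /e/ ([-back]) → [i]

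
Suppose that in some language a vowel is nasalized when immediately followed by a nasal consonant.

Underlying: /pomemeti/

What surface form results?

/o/ before nasal /m/ → [õ]
/e/ before nasal /m/ → [ẽ]

[põmẽmeti]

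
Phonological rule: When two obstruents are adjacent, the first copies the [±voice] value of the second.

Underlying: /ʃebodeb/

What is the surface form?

no segment meets the rule's conditions; no change.

[ʃebodeb]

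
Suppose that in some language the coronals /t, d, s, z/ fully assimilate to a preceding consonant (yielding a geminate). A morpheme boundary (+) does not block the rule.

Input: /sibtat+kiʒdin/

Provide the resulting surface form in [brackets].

[sibbat+kiʒʒin]

/t/ after /b/ → [b] (total assimilation)
/d/ after /ʒ/ → [ʒ] (total assimilation)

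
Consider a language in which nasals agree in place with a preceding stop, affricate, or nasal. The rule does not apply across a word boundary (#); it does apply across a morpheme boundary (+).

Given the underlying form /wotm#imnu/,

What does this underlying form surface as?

/m/ after /t/ (alveolar) → [n]
/n/ after /m/ (labial) → [m]

[wotn#immu]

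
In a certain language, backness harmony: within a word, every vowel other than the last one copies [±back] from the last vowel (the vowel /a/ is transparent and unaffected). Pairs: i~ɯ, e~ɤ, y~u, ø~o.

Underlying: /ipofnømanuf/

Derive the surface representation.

/i/ harmonizes with /u/ ([+back]) → [ɯ]
/ø/ harmonizes with /u/ ([+back]) → [o]

[ɯpofnomanuf]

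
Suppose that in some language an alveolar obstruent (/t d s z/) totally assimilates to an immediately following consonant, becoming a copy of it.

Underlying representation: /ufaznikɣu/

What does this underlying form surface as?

[ufannikɣu]

/z/ before /n/ → [n] (total assimilation)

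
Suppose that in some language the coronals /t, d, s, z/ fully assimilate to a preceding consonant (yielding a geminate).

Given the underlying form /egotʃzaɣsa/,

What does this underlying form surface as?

/z/ after /tʃ/ → [tʃ] (total assimilation)
/s/ after /ɣ/ → [ɣ] (total assimilation)

[egotʃtʃaɣɣa]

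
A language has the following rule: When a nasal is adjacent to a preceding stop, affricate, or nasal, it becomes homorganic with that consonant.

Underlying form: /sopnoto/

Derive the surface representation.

[sopmoto]

/n/ after /p/ (labial) → [m]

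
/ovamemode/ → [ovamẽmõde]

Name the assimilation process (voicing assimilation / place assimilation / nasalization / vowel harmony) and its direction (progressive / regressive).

/e/→[ẽ] /o/→[õ].
Each target copies a feature from the preceding segment, so the direction is progressive.

nasalization, progressive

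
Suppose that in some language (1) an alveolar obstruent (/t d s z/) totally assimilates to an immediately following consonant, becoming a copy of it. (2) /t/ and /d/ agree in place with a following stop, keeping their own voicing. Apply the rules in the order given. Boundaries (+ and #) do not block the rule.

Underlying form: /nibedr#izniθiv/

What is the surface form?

[niberr#inniθiv]

Rule 1: /d/ before /r/ → [r] (total assimilation)
Rule 1: /z/ before /n/ → [n] (total assimilation)
After rule 1: niberr#inniθiv
Rule 2: no segment meets the rule's conditions; no change.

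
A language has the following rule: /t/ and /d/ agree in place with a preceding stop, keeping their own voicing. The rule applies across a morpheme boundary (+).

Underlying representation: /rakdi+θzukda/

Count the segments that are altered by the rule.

/d/ after /k/ (velar) → [g]
/d/ after /k/ (velar) → [g]
2 segments change.

2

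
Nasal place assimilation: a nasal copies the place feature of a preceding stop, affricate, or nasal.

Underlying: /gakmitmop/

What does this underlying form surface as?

/m/ after /k/ (velar) → [ŋ]
/m/ after /t/ (alveolar) → [n]

[gakŋitnop]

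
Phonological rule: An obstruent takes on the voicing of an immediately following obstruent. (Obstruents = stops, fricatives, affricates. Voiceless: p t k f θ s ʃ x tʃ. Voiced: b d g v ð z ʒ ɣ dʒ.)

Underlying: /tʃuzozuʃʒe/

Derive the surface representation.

[tʃuzozuʒʒe]

/ʃ/ before /ʒ/ (voiced) → [ʒ]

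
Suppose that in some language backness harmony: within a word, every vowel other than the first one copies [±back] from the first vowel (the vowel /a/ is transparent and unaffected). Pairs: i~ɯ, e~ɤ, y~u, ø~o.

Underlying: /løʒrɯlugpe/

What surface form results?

[løʒrilygpe]

/ɯ/ harmonizes with /ø/ ([-back]) → [i]
/u/ harmonizes with /ø/ ([-back]) → [y]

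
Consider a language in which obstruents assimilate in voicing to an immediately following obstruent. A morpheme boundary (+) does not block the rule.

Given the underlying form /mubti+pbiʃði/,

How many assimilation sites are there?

3

/b/ before /t/ (voiceless) → [p]
/p/ before /b/ (voiced) → [b]
/ʃ/ before /ð/ (voiced) → [ʒ]
3 segments change.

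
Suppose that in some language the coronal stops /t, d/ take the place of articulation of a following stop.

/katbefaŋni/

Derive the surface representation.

/t/ before /b/ (labial) → [p]

[kapbefaŋni]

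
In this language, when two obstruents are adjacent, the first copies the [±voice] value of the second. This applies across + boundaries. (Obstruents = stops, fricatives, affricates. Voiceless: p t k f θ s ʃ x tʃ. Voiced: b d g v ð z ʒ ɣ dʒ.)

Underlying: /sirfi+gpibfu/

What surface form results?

[sirfi+kpipfu]

/g/ before /p/ (voiceless) → [k]
/b/ before /f/ (voiceless) → [p]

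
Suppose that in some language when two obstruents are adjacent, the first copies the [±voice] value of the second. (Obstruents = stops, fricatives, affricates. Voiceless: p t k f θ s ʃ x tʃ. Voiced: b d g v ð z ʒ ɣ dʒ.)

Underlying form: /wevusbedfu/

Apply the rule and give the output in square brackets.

/s/ before /b/ (voiced) → [z]
/d/ before /f/ (voiceless) → [t]

[wevuzbetfu]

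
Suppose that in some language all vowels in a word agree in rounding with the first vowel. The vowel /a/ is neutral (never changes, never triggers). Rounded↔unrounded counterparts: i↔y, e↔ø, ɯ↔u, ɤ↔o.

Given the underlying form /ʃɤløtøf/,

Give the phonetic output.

[ʃɤletef]

/ø/ harmonizes with /ɤ/ ([-round]) → [e]
/ø/ harmonizes with /ɤ/ ([-round]) → [e]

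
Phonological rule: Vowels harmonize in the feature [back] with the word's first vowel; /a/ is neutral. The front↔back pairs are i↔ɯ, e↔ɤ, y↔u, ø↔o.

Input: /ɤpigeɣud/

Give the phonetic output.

/i/ harmonizes with /ɤ/ ([+back]) → [ɯ]
/e/ harmonizes with /ɤ/ ([+back]) → [ɤ]

[ɤpɯgɤɣud]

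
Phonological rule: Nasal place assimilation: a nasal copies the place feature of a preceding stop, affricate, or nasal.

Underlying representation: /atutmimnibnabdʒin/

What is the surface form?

[atutnimmibmabdʒin]

/m/ after /t/ (alveolar) → [n]
/n/ after /m/ (labial) → [m]
/n/ after /b/ (labial) → [m]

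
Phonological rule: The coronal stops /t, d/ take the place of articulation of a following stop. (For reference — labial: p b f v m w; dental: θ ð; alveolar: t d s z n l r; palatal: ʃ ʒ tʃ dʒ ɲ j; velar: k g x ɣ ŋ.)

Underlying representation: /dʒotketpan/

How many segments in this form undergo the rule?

2

/t/ before /k/ (velar) → [k]
/t/ before /p/ (labial) → [p]
2 segments change.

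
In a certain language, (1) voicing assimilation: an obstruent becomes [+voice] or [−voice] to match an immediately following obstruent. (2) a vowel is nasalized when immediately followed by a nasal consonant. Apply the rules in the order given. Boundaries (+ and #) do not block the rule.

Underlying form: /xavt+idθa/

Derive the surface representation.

Rule 1: /v/ before /t/ (voiceless) → [f]
Rule 1: /d/ before /θ/ (voiceless) → [t]
After rule 1: xaft+itθa
Rule 2: no segment meets the rule's conditions; no change.

[xaft+itθa]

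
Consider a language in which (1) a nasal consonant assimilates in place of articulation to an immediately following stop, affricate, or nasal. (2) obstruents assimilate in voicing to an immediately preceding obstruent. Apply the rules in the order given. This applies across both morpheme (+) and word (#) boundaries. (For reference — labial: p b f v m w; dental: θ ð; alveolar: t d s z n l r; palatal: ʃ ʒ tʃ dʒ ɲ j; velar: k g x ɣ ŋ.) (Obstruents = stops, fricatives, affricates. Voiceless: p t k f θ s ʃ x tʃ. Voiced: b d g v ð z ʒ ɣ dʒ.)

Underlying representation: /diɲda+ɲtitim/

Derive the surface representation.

Rule 1: /ɲ/ before /d/ (alveolar) → [n]
Rule 1: /ɲ/ before /t/ (alveolar) → [n]
After rule 1: dinda+ntitim
Rule 2: no segment meets the rule's conditions; no change.

[dinda+ntitim]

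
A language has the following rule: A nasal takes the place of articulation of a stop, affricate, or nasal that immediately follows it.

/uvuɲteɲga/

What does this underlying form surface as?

/ɲ/ before /t/ (alveolar) → [n]
/ɲ/ before /g/ (velar) → [ŋ]

[uvunteŋga]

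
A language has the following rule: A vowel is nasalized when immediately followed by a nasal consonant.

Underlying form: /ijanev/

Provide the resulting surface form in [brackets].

/a/ before nasal /n/ → [ã]

[ijãnev]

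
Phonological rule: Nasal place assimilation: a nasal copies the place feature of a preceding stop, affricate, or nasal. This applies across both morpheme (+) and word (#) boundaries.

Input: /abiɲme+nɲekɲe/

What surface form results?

/m/ after /ɲ/ (palatal) → [ɲ]
/ɲ/ after /n/ (alveolar) → [n]
/ɲ/ after /k/ (velar) → [ŋ]

[abiɲɲe+nnekŋe]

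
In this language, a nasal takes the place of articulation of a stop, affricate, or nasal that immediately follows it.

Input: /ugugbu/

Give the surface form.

no segment meets the rule's conditions; no change.

[ugugbu]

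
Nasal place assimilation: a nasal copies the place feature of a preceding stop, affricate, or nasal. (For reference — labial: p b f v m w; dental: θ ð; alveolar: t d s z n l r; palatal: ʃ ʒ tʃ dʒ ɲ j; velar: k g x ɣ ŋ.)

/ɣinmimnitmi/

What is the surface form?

[ɣinnimmitni]

/m/ after /n/ (alveolar) → [n]
/n/ after /m/ (labial) → [m]
/m/ after /t/ (alveolar) → [n]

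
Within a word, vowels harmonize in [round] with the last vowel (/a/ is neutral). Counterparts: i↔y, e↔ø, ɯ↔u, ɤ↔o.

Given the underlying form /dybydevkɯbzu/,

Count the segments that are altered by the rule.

2

/e/ harmonizes with /u/ ([+round]) → [ø]
/ɯ/ harmonizes with /u/ ([+round]) → [u]
2 segments change.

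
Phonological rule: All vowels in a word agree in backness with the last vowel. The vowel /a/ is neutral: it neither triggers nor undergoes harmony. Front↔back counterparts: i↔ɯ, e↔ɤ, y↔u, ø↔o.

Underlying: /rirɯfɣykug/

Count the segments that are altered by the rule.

2

/i/ harmonizes with /u/ ([+back]) → [ɯ]
/y/ harmonizes with /u/ ([+back]) → [u]
2 segments change.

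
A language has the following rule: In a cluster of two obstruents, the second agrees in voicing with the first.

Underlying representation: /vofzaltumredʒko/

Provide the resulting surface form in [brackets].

[vofsaltumredʒgo]

/z/ after /f/ (voiceless) → [s]
/k/ after /dʒ/ (voiced) → [g]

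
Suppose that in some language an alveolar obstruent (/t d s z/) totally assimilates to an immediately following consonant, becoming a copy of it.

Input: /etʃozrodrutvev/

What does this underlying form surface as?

/z/ before /r/ → [r] (total assimilation)
/d/ before /r/ → [r] (total assimilation)
/t/ before /v/ → [v] (total assimilation)

[etʃorrorruvvev]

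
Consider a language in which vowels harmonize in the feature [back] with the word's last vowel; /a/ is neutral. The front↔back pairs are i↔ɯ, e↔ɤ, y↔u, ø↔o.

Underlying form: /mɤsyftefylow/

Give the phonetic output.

/y/ harmonizes with /o/ ([+back]) → [u]
/e/ harmonizes with /o/ ([+back]) → [ɤ]
/y/ harmonizes with /o/ ([+back]) → [u]

[mɤsuftɤfulow]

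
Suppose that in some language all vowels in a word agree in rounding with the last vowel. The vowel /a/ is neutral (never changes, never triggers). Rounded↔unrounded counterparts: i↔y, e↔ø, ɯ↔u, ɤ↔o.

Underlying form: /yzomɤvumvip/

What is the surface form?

[izɤmɤvɯmvip]

/y/ harmonizes with /i/ ([-round]) → [i]
/o/ harmonizes with /i/ ([-round]) → [ɤ]
/u/ harmonizes with /i/ ([-round]) → [ɯ]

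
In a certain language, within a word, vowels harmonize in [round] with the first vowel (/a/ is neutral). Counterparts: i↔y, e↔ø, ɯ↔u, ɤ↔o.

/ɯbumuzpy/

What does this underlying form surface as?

/u/ harmonizes with /ɯ/ ([-round]) → [ɯ]
/u/ harmonizes with /ɯ/ ([-round]) → [ɯ]
/y/ harmonizes with /ɯ/ ([-round]) → [i]

[ɯbɯmɯzpi]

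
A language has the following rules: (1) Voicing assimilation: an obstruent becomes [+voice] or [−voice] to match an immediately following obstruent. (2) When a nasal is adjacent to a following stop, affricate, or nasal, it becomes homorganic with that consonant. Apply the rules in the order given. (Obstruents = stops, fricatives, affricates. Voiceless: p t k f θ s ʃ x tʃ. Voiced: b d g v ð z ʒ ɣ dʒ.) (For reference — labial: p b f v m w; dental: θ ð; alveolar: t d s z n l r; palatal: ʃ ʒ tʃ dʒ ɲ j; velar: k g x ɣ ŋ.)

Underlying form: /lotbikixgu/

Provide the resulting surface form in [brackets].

[lodbikiɣgu]

Rule 1: /t/ before /b/ (voiced) → [d]
Rule 1: /x/ before /g/ (voiced) → [ɣ]
After rule 1: lodbikiɣgu
Rule 2: no segment meets the rule's conditions; no change.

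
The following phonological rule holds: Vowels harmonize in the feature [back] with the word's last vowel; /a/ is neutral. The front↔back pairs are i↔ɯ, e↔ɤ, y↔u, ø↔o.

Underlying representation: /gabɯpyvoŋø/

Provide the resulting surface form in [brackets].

[gabipyvøŋø]

/ɯ/ harmonizes with /ø/ ([-back]) → [i]
/o/ harmonizes with /ø/ ([-back]) → [ø]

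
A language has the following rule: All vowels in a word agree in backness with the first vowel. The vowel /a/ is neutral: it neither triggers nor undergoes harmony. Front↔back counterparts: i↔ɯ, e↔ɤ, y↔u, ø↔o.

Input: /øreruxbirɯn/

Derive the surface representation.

/u/ harmonizes with /ø/ ([-back]) → [y]
/ɯ/ harmonizes with /ø/ ([-back]) → [i]

[øreryxbirin]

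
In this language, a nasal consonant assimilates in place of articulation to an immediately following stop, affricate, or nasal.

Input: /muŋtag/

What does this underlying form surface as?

[muntag]

/ŋ/ before /t/ (alveolar) → [n]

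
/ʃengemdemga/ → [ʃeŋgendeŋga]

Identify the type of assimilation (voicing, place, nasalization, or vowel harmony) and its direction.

/n/→[ŋ] /m/→[n] /m/→[ŋ].
Each target copies a feature from the following segment, so the direction is regressive.

place assimilation, regressive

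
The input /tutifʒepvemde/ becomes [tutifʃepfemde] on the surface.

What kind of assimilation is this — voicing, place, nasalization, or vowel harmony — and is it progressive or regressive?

/ʒ/→[ʃ] /v/→[f].
Each target copies a feature from the preceding segment, so the direction is progressive.

voicing assimilation, progressive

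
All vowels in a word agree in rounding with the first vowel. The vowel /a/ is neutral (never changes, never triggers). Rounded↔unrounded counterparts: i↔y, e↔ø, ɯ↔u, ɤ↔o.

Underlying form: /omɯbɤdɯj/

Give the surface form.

[omuboduj]

/ɯ/ harmonizes with /o/ ([+round]) → [u]
/ɤ/ harmonizes with /o/ ([+round]) → [o]
/ɯ/ harmonizes with /o/ ([+round]) → [u]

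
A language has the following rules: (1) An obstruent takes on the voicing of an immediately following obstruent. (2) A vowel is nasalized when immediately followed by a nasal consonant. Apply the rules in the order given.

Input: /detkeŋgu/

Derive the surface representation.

Rule 1: no segment meets the rule's conditions; no change.
After rule 1: detkeŋgu
Rule 2: /e/ before nasal /ŋ/ → [ẽ]

[detkẽŋgu]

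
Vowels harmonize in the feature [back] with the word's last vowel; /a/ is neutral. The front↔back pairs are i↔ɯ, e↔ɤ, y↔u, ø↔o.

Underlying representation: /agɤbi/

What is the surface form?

[agebi]

/ɤ/ harmonizes with /i/ ([-back]) → [e]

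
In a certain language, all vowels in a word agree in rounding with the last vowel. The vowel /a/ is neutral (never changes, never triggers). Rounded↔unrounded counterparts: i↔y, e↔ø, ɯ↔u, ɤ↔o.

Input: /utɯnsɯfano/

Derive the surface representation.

/ɯ/ harmonizes with /o/ ([+round]) → [u]
/ɯ/ harmonizes with /o/ ([+round]) → [u]

[utunsufano]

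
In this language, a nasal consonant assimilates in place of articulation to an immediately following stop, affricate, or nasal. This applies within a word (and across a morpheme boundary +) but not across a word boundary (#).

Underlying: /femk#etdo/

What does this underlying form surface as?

/m/ before /k/ (velar) → [ŋ]

[feŋk#etdo]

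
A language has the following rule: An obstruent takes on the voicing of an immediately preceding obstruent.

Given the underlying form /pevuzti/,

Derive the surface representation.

[pevuzdi]

/t/ after /z/ (voiced) → [d]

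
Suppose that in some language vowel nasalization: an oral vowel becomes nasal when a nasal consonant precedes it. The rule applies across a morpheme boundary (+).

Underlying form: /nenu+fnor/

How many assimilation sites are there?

/e/ after nasal /n/ → [ẽ]
/u/ after nasal /n/ → [ũ]
/o/ after nasal /n/ → [õ]
3 segments change.

3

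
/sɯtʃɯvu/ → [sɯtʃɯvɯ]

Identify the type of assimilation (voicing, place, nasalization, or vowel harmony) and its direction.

vowel harmony, progressive

/u/→[ɯ].
Vowels agree with the first vowel, so the harmony is progressive.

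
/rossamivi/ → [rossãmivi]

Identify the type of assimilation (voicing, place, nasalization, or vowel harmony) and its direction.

nasalization, regressive

/a/→[ã].
Each target copies a feature from the following segment, so the direction is regressive.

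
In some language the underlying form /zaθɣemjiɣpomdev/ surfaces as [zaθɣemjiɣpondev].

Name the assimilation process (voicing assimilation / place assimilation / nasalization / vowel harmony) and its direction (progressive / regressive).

place assimilation, regressive

/m/→[n].
Each target copies a feature from the following segment, so the direction is regressive.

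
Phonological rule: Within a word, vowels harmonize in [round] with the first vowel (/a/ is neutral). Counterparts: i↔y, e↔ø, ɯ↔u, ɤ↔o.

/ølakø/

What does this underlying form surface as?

[ølakø]

no segment meets the rule's conditions; no change.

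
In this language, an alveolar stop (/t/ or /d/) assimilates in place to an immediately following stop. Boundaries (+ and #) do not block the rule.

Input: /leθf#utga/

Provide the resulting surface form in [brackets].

/t/ before /g/ (velar) → [k]

[leθf#ukga]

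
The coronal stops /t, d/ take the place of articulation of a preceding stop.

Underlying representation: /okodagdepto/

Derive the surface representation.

/d/ after /g/ (velar) → [g]
/t/ after /p/ (labial) → [p]

[okodaggeppo]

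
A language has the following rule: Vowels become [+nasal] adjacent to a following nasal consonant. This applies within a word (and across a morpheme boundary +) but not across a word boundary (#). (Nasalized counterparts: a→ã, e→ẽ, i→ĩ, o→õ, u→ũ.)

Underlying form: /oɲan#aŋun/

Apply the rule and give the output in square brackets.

/o/ before nasal /ɲ/ → [õ]
/a/ before nasal /n/ → [ã]
/a/ before nasal /ŋ/ → [ã]
/u/ before nasal /n/ → [ũ]

[õɲãn#ãŋũn]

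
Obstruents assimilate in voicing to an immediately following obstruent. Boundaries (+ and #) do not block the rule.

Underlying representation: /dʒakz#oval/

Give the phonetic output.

[dʒagz#oval]

/k/ before /z/ (voiced) → [g]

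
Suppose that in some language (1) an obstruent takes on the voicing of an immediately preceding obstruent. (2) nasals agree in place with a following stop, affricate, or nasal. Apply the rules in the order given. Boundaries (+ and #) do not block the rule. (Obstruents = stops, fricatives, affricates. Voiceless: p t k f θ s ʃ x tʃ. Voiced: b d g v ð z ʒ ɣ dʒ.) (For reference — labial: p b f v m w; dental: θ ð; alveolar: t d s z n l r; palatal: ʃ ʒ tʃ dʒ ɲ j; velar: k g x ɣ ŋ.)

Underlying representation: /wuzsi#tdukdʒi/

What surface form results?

Rule 1: /s/ after /z/ (voiced) → [z]
Rule 1: /d/ after /t/ (voiceless) → [t]
Rule 1: /dʒ/ after /k/ (voiceless) → [tʃ]
After rule 1: wuzzi#ttuktʃi
Rule 2: no segment meets the rule's conditions; no change.

[wuzzi#ttuktʃi]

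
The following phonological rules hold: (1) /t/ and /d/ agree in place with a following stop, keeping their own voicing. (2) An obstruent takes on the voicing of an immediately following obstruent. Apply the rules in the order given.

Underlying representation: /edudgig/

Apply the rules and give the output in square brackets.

Rule 1: /d/ before /g/ (velar) → [g]
After rule 1: eduggig
Rule 2: no segment meets the rule's conditions; no change.

[eduggig]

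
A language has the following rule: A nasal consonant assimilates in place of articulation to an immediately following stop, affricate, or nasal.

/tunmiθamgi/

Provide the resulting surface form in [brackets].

[tummiθaŋgi]

/n/ before /m/ (labial) → [m]
/m/ before /g/ (velar) → [ŋ]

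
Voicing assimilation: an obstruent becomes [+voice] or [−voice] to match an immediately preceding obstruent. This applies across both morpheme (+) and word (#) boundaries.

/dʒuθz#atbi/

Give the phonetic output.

/z/ after /θ/ (voiceless) → [s]
/b/ after /t/ (voiceless) → [p]

[dʒuθs#atpi]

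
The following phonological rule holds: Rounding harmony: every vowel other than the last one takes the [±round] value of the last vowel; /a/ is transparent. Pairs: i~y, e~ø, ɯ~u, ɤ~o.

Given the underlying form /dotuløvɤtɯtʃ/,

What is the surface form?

[dɤtɯlevɤtɯtʃ]

/o/ harmonizes with /ɯ/ ([-round]) → [ɤ]
/u/ harmonizes with /ɯ/ ([-round]) → [ɯ]
/ø/ harmonizes with /ɯ/ ([-round]) → [e]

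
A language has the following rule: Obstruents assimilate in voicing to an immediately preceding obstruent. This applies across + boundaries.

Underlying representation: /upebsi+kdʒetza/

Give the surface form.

[upebzi+ktʃetsa]

/s/ after /b/ (voiced) → [z]
/dʒ/ after /k/ (voiceless) → [tʃ]
/z/ after /t/ (voiceless) → [s]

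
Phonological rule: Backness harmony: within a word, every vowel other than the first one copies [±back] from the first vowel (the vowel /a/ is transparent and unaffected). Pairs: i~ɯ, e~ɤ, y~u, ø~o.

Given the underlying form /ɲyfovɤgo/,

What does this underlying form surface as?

[ɲyføvegø]

/o/ harmonizes with /y/ ([-back]) → [ø]
/ɤ/ harmonizes with /y/ ([-back]) → [e]
/o/ harmonizes with /y/ ([-back]) → [ø]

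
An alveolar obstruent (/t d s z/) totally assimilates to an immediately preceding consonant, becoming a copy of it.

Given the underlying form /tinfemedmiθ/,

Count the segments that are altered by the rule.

No segment meets the rule's conditions.

0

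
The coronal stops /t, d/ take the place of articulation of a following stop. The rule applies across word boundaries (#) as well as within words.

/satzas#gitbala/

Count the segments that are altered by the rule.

1

/t/ before /b/ (labial) → [p]
1 segment changes.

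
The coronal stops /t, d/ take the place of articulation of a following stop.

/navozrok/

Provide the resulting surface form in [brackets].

[navozrok]

no segment meets the rule's conditions; no change.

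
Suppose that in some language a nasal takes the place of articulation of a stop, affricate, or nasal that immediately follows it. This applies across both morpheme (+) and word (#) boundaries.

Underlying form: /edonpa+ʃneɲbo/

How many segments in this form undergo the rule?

2

/n/ before /p/ (labial) → [m]
/ɲ/ before /b/ (labial) → [m]
2 segments change.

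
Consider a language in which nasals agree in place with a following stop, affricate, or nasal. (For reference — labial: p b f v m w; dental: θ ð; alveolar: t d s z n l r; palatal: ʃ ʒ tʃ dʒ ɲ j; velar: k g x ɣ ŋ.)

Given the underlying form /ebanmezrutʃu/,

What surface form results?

/n/ before /m/ (labial) → [m]

[ebammezrutʃu]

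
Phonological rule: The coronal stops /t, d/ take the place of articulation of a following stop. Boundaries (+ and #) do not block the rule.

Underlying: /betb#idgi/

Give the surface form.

/t/ before /b/ (labial) → [p]
/d/ before /g/ (velar) → [g]

[bepb#iggi]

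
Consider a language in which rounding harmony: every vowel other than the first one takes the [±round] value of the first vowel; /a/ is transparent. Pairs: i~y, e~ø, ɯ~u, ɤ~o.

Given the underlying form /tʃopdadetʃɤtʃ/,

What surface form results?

/e/ harmonizes with /o/ ([+round]) → [ø]
/ɤ/ harmonizes with /o/ ([+round]) → [o]

[tʃopdadøtʃotʃ]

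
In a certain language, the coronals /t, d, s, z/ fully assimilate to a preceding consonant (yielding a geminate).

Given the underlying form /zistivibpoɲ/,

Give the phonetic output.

/t/ after /s/ → [s] (total assimilation)

[zissivibpoɲ]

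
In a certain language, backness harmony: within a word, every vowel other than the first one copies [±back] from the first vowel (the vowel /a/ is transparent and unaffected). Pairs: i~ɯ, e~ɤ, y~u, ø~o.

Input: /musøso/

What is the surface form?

/ø/ harmonizes with /u/ ([+back]) → [o]

[musoso]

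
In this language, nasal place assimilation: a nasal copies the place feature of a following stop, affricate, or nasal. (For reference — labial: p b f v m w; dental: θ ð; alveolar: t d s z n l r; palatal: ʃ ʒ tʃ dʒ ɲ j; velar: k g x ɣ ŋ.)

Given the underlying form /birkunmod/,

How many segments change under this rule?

1

/n/ before /m/ (labial) → [m]
1 segment changes.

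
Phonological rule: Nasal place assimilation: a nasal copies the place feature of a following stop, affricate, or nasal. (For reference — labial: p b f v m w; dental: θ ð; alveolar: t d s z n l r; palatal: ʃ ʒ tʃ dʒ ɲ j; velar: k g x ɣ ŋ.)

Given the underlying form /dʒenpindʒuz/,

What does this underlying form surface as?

/n/ before /p/ (labial) → [m]
/n/ before /dʒ/ (palatal) → [ɲ]

[dʒempiɲdʒuz]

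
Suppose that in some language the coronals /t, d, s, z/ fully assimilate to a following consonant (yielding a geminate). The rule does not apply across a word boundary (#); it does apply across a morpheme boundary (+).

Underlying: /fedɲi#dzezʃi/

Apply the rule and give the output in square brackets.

/d/ before /ɲ/ → [ɲ] (total assimilation)
/d/ before /z/ → [z] (total assimilation)
/z/ before /ʃ/ → [ʃ] (total assimilation)

[feɲɲi#zzeʃʃi]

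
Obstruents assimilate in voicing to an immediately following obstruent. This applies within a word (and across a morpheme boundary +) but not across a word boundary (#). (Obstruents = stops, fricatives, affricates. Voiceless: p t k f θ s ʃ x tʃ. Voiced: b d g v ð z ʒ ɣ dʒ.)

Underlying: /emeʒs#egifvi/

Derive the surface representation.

[emeʃs#egivvi]

/ʒ/ before /s/ (voiceless) → [ʃ]
/f/ before /v/ (voiced) → [v]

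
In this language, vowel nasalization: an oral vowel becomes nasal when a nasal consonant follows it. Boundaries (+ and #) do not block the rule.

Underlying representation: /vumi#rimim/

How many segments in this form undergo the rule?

/u/ before nasal /m/ → [ũ]
/i/ before nasal /m/ → [ĩ]
/i/ before nasal /m/ → [ĩ]
3 segments change.

3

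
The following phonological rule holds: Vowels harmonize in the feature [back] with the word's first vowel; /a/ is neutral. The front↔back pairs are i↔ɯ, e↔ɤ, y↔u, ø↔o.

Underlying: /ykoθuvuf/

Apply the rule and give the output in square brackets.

/o/ harmonizes with /y/ ([-back]) → [ø]
/u/ harmonizes with /y/ ([-back]) → [y]
/u/ harmonizes with /y/ ([-back]) → [y]

[ykøθyvyf]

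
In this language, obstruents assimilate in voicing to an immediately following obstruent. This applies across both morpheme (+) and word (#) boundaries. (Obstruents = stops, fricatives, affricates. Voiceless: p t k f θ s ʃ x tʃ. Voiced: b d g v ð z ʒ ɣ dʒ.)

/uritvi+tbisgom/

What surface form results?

/t/ before /v/ (voiced) → [d]
/t/ before /b/ (voiced) → [d]
/s/ before /g/ (voiced) → [z]

[uridvi+dbizgom]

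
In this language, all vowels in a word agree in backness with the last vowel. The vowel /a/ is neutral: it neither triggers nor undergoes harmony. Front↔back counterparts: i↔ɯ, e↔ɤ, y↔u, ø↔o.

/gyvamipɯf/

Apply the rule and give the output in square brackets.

[guvamɯpɯf]

/y/ harmonizes with /ɯ/ ([+back]) → [u]
/i/ harmonizes with /ɯ/ ([+back]) → [ɯ]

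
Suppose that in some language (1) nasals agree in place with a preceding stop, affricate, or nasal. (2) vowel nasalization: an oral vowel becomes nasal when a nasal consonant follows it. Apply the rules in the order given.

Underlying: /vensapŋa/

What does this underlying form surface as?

[vẽnsapma]

Rule 1: /ŋ/ after /p/ (labial) → [m]
After rule 1: vensapma
Rule 2: /e/ before nasal /n/ → [ẽ]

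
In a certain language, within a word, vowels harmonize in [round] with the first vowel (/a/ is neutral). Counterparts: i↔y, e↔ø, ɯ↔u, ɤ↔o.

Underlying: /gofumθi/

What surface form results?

[gofumθy]

/i/ harmonizes with /o/ ([+round]) → [y]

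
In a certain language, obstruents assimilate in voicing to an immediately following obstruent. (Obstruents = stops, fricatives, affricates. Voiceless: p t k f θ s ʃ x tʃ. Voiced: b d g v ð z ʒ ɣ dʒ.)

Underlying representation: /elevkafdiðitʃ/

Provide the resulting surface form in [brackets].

[elefkavdiðitʃ]

/v/ before /k/ (voiceless) → [f]
/f/ before /d/ (voiced) → [v]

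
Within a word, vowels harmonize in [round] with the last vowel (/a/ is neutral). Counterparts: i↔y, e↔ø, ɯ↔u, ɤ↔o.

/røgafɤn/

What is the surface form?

/ø/ harmonizes with /ɤ/ ([-round]) → [e]

[regafɤn]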